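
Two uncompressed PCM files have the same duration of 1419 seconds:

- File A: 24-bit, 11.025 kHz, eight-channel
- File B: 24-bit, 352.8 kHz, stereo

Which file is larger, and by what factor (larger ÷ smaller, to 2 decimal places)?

File A: 11,025 × 3 × 8 = 264,600 bytes/s.
File B: 352,800 × 3 × 2 = 2,116,800 bytes/s.
File B is larger; ratio = 3,003,739,200 / 375,467,400 = 8.00.

File B, by a factor of 8.00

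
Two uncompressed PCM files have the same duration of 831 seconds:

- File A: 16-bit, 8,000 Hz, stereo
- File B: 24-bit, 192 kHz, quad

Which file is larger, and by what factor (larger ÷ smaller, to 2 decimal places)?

File B, by a factor of 72.00

File A: 8,000 × 2 × 2 = 32,000 bytes/s.
File B: 192,000 × 3 × 4 = 2,304,000 bytes/s.
File B is larger; ratio = 1,914,624,000 / 26,592,000 = 72.00.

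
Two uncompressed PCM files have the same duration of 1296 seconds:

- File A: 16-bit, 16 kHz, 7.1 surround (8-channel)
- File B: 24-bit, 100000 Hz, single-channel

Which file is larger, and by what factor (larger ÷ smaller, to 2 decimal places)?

File A: 16,000 × 2 × 8 = 256,000 bytes/s.
File B: 100,000 × 3 × 1 = 300,000 bytes/s.
File B is larger; ratio = 388,800,000 / 331,776,000 = 1.17.

File B, by a factor of 1.17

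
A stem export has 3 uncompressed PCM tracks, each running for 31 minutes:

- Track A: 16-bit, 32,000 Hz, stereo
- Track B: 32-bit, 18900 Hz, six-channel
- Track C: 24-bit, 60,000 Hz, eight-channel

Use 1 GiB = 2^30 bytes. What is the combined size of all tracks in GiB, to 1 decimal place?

3.5 GiB

31 minutes = 1,860 s.
Track A: 32,000 × 1,860 × 2 × 2 = 238,080,000 bytes.
Track B: 18,900 × 1,860 × 4 × 6 = 843,696,000 bytes.
Track C: 60,000 × 1,860 × 3 × 8 = 2,678,400,000 bytes.
Total = 3,760,176,000 bytes = 3.5 GiB.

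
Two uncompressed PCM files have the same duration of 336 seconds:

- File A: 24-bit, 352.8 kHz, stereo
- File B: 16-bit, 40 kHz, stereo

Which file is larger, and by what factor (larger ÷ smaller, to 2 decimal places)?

File A: 352,800 × 3 × 2 = 2,116,800 bytes/s.
File B: 40,000 × 2 × 2 = 160,000 bytes/s.
File A is larger; ratio = 711,244,800 / 53,760,000 = 13.23.

File A, by a factor of 13.23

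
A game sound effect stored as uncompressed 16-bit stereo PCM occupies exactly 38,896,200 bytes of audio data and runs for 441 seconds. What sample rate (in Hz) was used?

Bytes = sample_rate × seconds × bytes_per_sample × channels.
sample_rate = 38,896,200 / (441 × 2 × 2) = 38,896,200 / 1,764 = 22,050 Hz.

22,050 Hz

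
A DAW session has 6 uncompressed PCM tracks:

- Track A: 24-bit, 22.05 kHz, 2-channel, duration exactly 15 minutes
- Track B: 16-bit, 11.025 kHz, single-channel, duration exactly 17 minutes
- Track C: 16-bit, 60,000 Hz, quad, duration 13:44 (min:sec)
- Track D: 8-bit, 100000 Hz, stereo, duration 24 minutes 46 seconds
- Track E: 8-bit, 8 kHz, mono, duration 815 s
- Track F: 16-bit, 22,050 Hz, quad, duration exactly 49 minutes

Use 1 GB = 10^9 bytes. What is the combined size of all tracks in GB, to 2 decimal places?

Track A: exactly 15 minutes = 900 s; 22,050 × 900 × 3 × 2 = 119,070,000 bytes.
Track B: exactly 17 minutes = 1,020 s; 11,025 × 1,020 × 2 × 1 = 22,491,000 bytes.
Track C: 13:44 (min:sec) = 824 s; 60,000 × 824 × 2 × 4 = 395,520,000 bytes.
Track D: 24 minutes 46 seconds = 1,486 s; 100,000 × 1,486 × 1 × 2 = 297,200,000 bytes.
Track E: 8,000 × 815 × 1 × 1 = 6,520,000 bytes.
Track F: exactly 49 minutes = 2,940 s; 22,050 × 2,940 × 2 × 4 = 518,616,000 bytes.
Total = 1,359,417,000 bytes = 1.36 GB.

1.36 GB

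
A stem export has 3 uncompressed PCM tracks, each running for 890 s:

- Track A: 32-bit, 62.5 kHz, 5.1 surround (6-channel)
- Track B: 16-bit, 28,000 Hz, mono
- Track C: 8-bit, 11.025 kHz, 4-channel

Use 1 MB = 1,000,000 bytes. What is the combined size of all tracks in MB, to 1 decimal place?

1424.1 MB

Track A: 62,500 × 890 × 4 × 6 = 1,335,000,000 bytes.
Track B: 28,000 × 890 × 2 × 1 = 49,840,000 bytes.
Track C: 11,025 × 890 × 1 × 4 = 39,249,000 bytes.
Total = 1,424,089,000 bytes = 1424.1 MB.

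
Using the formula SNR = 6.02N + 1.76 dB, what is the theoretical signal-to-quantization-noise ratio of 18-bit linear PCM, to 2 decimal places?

6.02 × 18 + 1.76 = 110.12 dB.

110.12 dB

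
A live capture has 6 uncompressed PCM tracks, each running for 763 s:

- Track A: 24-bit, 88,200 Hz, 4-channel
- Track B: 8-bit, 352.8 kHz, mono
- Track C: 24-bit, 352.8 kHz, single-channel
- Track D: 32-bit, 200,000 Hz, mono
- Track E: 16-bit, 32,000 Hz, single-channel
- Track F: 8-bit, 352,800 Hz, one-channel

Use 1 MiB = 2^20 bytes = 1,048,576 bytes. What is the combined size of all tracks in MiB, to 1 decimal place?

2682.4 MiB

Track A: 88,200 × 763 × 3 × 4 = 807,559,200 bytes.
Track B: 352,800 × 763 × 1 × 1 = 269,186,400 bytes.
Track C: 352,800 × 763 × 3 × 1 = 807,559,200 bytes.
Track D: 200,000 × 763 × 4 × 1 = 610,400,000 bytes.
Track E: 32,000 × 763 × 2 × 1 = 48,832,000 bytes.
Track F: 352,800 × 763 × 1 × 1 = 269,186,400 bytes.
Total = 2,812,723,200 bytes = 2682.4 MiB.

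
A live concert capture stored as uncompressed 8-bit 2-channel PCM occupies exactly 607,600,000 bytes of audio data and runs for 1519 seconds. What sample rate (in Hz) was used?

Bytes = sample_rate × seconds × bytes_per_sample × channels.
sample_rate = 607,600,000 / (1,519 × 1 × 2) = 607,600,000 / 3,038 = 200,000 Hz.

200,000 Hz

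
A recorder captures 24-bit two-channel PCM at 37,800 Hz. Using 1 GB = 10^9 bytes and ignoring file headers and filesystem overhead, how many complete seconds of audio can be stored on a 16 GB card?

70,546 seconds

Uncompressed byte rate = 37,800 × 3 × 2 = 226,800 bytes/s.
Capacity = 16 × 1,000,000,000 = 16,000,000,000 bytes.
16,000,000,000 / 226,800 ≈ 70546.74 s → 70,546 seconds.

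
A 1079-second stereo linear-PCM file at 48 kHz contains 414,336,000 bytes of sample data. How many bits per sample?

32 bits

Bytes per sample = 414,336,000 / (48,000 × 1,079 × 2) = 414,336,000 / 103,584,000 = 4.
Bit depth = 4 × 8 = 32 bits.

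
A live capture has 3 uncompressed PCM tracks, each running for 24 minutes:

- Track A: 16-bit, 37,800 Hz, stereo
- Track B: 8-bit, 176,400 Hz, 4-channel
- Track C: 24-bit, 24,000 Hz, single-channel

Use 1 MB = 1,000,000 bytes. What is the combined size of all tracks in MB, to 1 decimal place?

24 minutes = 1,440 s.
Track A: 37,800 × 1,440 × 2 × 2 = 217,728,000 bytes.
Track B: 176,400 × 1,440 × 1 × 4 = 1,016,064,000 bytes.
Track C: 24,000 × 1,440 × 3 × 1 = 103,680,000 bytes.
Total = 1,337,472,000 bytes = 1337.5 MB.

1337.5 MB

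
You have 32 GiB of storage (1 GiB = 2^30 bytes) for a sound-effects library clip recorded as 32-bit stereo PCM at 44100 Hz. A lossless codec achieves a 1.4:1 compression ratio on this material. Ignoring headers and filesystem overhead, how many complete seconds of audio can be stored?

136,348 seconds

Uncompressed byte rate = 44,100 × 4 × 2 = 352,800 bytes/s.
After 1.4:1 compression, effective rate ≈ 252000 bytes/s.
Capacity = 32 × 1,073,741,824 = 34,359,738,368 bytes.
34,359,738,368 / effective rate ≈ 136348.17 s → 136,348 seconds.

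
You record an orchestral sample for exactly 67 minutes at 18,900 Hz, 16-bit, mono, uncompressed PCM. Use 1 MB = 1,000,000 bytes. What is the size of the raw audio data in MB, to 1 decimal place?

Duration = exactly 67 minutes = 4,020 s.
Bytes = 18,900 samples/s × 4,020 s × 2 bytes/sample × 1 ch = 151,956,000 bytes.
151,956,000 / 1,000,000 = 152.0 MB.

152.0 MB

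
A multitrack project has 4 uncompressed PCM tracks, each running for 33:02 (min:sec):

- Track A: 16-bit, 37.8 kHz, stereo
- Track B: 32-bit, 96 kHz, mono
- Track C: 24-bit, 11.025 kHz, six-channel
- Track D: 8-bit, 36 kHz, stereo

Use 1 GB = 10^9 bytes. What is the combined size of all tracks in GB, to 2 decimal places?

33:02 (min:sec) = 1,982 s.
Track A: 37,800 × 1,982 × 2 × 2 = 299,678,400 bytes.
Track B: 96,000 × 1,982 × 4 × 1 = 761,088,000 bytes.
Track C: 11,025 × 1,982 × 3 × 6 = 393,327,900 bytes.
Track D: 36,000 × 1,982 × 1 × 2 = 142,704,000 bytes.
Total = 1,596,798,300 bytes = 1.60 GB.

1.60 GB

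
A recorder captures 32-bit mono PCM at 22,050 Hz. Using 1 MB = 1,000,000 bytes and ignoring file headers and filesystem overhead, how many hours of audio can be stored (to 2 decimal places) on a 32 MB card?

0.10 hours

Uncompressed byte rate = 22,050 × 4 × 1 = 88,200 bytes/s.
Capacity = 32 × 1,000,000 = 32,000,000 bytes.
32,000,000 / 88,200 ≈ 362.81 s → 0.10 hours.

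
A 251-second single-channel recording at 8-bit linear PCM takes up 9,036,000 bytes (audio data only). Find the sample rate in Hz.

36,000 Hz

Bytes = sample_rate × seconds × bytes_per_sample × channels.
sample_rate = 9,036,000 / (251 × 1 × 1) = 9,036,000 / 251 = 36,000 Hz.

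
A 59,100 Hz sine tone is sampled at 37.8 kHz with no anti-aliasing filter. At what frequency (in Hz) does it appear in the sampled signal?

16,500 Hz

Nyquist = 37,800/2 = 18,900 Hz; 59,100 Hz exceeds it.
Alias = |59,100 − 2×37,800| = |59,100 − 75,600| = 16,500 Hz.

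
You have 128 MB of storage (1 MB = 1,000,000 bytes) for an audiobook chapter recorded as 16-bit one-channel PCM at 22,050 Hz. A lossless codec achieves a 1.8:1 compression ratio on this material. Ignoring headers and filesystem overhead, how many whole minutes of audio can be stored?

87 minutes

Uncompressed byte rate = 22,050 × 2 × 1 = 44,100 bytes/s.
After 1.8:1 compression, effective rate ≈ 24500 bytes/s.
Capacity = 128 × 1,000,000 = 128,000,000 bytes.
128,000,000 / effective rate ≈ 5224.49 s → 87 minutes.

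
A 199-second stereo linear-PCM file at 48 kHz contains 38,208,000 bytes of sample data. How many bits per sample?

Bytes per sample = 38,208,000 / (48,000 × 199 × 2) = 38,208,000 / 19,104,000 = 2.
Bit depth = 2 × 8 = 16 bits.

16 bits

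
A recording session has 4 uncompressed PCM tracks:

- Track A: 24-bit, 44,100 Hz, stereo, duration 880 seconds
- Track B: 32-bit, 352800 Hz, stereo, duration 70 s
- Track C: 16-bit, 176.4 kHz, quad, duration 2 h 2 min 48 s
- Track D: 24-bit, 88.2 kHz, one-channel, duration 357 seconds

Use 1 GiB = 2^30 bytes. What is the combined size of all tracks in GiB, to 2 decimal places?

Track A: 44,100 × 880 × 3 × 2 = 232,848,000 bytes.
Track B: 352,800 × 70 × 4 × 2 = 197,568,000 bytes.
Track C: 2 h 2 min 48 s = 7,368 s; 176,400 × 7,368 × 2 × 4 = 10,397,721,600 bytes.
Track D: 88,200 × 357 × 3 × 1 = 94,462,200 bytes.
Total = 10,922,599,800 bytes = 10.17 GiB.

10.17 GiB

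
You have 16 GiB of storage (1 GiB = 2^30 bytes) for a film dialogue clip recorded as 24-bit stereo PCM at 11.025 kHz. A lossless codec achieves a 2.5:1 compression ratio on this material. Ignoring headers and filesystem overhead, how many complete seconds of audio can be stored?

Uncompressed byte rate = 11,025 × 3 × 2 = 66,150 bytes/s.
After 2.5:1 compression, effective rate ≈ 26460 bytes/s.
Capacity = 16 × 1,073,741,824 = 17,179,869,184 bytes.
17,179,869,184 / effective rate ≈ 649276.99 s → 649,276 seconds.

649,276 seconds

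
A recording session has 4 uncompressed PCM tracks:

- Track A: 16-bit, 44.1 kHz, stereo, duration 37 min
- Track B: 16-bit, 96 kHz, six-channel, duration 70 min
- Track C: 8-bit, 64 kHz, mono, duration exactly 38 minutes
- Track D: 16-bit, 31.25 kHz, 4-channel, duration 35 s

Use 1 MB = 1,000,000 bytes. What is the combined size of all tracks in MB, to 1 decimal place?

5384.7 MB

Track A: 37 min = 2,220 s; 44,100 × 2,220 × 2 × 2 = 391,608,000 bytes.
Track B: 70 min = 4,200 s; 96,000 × 4,200 × 2 × 6 = 4,838,400,000 bytes.
Track C: exactly 38 minutes = 2,280 s; 64,000 × 2,280 × 1 × 1 = 145,920,000 bytes.
Track D: 31,250 × 35 × 2 × 4 = 8,750,000 bytes.
Total = 5,384,678,000 bytes = 5384.7 MB.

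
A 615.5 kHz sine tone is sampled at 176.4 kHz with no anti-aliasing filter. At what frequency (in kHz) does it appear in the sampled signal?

86.3 kHz

Nyquist = 176,400/2 = 88,200 Hz; 615,500 Hz exceeds it.
Alias = |615,500 − 3×176,400| = |615,500 − 529,200| = 86,300 Hz = 86.3 kHz.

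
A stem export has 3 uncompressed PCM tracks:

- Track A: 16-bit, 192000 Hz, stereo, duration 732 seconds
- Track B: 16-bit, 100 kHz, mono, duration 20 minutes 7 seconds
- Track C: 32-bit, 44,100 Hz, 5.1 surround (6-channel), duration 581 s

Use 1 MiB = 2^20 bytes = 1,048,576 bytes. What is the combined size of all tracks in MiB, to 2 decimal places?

Track A: 192,000 × 732 × 2 × 2 = 562,176,000 bytes.
Track B: 20 minutes 7 seconds = 1,207 s; 100,000 × 1,207 × 2 × 1 = 241,400,000 bytes.
Track C: 44,100 × 581 × 4 × 6 = 614,930,400 bytes.
Total = 1,418,506,400 bytes = 1352.79 MiB.

1352.79 MiB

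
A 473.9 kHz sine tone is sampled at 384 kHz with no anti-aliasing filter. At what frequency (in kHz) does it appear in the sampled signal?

Nyquist = 384,000/2 = 192,000 Hz; 473,900 Hz exceeds it.
Alias = |473,900 − 1×384,000| = |473,900 − 384,000| = 89,900 Hz = 89.9 kHz.

89.9 kHz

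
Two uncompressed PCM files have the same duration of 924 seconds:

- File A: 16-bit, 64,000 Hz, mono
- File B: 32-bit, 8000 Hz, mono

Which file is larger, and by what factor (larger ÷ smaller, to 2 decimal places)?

File A, by a factor of 4.00

File A: 64,000 × 2 × 1 = 128,000 bytes/s.
File B: 8,000 × 4 × 1 = 32,000 bytes/s.
File A is larger; ratio = 118,272,000 / 29,568,000 = 4.00.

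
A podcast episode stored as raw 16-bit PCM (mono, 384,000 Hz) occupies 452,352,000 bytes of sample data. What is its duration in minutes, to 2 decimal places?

9.82 minutes

Byte rate = 384,000 × 2 × 1 = 768,000 bytes/s.
Duration = 452,352,000 / 768,000 = 589 s.
589 s / 60 = 9.82 minutes.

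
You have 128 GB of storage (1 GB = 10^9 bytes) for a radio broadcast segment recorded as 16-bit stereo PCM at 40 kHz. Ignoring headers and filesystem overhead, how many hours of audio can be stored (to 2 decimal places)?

Uncompressed byte rate = 40,000 × 2 × 2 = 160,000 bytes/s.
Capacity = 128 × 1,000,000,000 = 128,000,000,000 bytes.
128,000,000,000 / 160,000 ≈ 800000 s → 222.22 hours.

222.22 hours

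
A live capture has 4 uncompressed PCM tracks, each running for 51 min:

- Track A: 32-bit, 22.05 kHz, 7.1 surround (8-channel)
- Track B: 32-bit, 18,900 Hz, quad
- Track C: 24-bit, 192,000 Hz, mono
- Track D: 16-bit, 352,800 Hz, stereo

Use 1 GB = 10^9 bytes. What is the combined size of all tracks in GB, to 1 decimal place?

9.2 GB

51 min = 3,060 s.
Track A: 22,050 × 3,060 × 4 × 8 = 2,159,136,000 bytes.
Track B: 18,900 × 3,060 × 4 × 4 = 925,344,000 bytes.
Track C: 192,000 × 3,060 × 3 × 1 = 1,762,560,000 bytes.
Track D: 352,800 × 3,060 × 2 × 2 = 4,318,272,000 bytes.
Total = 9,165,312,000 bytes = 9.2 GB.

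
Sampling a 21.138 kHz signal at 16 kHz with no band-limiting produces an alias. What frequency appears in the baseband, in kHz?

5.138 kHz

Nyquist = 16,000/2 = 8,000 Hz; 21,138 Hz exceeds it.
Alias = |21,138 − 1×16,000| = |21,138 − 16,000| = 5,138 Hz = 5.138 kHz.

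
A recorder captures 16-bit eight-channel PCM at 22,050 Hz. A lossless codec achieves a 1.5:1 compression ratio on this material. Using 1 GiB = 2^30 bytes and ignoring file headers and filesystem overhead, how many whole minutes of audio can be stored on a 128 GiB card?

9,739 minutes

Uncompressed byte rate = 22,050 × 2 × 8 = 352,800 bytes/s.
After 1.5:1 compression, effective rate ≈ 235200 bytes/s.
Capacity = 128 × 1,073,741,824 = 137,438,953,472 bytes.
137,438,953,472 / effective rate ≈ 584349.29 s → 9,739 minutes.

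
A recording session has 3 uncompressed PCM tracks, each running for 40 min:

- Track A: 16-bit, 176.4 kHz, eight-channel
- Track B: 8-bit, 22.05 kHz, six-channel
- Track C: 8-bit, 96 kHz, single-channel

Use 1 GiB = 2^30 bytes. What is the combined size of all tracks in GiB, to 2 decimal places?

6.82 GiB

40 min = 2,400 s.
Track A: 176,400 × 2,400 × 2 × 8 = 6,773,760,000 bytes.
Track B: 22,050 × 2,400 × 1 × 6 = 317,520,000 bytes.
Track C: 96,000 × 2,400 × 1 × 1 = 230,400,000 bytes.
Total = 7,321,680,000 bytes = 6.82 GiB.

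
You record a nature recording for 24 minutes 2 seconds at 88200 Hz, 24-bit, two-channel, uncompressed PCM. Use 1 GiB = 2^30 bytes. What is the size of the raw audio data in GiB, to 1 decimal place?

0.7 GiB

Duration = 24 minutes 2 seconds = 1,442 s.
Bytes = 88,200 samples/s × 1,442 s × 3 bytes/sample × 2 ch = 763,106,400 bytes.
763,106,400 / 1,073,741,824 = 0.7 GiB.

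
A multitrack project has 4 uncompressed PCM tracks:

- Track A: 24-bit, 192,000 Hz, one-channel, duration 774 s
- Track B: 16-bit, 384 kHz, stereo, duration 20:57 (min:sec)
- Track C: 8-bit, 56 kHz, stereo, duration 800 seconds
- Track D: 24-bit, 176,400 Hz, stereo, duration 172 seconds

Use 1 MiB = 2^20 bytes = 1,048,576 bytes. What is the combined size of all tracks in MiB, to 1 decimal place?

Track A: 192,000 × 774 × 3 × 1 = 445,824,000 bytes.
Track B: 20:57 (min:sec) = 1,257 s; 384,000 × 1,257 × 2 × 2 = 1,930,752,000 bytes.
Track C: 56,000 × 800 × 1 × 2 = 89,600,000 bytes.
Track D: 176,400 × 172 × 3 × 2 = 182,044,800 bytes.
Total = 2,648,220,800 bytes = 2525.5 MiB.

2525.5 MiB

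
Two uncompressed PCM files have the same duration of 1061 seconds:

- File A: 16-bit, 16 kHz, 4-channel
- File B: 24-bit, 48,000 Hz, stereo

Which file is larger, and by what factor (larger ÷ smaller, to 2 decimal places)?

File B, by a factor of 2.25

File A: 16,000 × 2 × 4 = 128,000 bytes/s.
File B: 48,000 × 3 × 2 = 288,000 bytes/s.
File B is larger; ratio = 305,568,000 / 135,808,000 = 2.25.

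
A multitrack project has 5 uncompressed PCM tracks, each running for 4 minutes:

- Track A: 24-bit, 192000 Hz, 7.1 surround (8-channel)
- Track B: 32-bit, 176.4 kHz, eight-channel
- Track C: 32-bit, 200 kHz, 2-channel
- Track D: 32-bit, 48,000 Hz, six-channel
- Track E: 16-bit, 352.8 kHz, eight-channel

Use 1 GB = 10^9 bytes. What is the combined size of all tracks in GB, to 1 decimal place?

4 minutes = 240 s.
Track A: 192,000 × 240 × 3 × 8 = 1,105,920,000 bytes.
Track B: 176,400 × 240 × 4 × 8 = 1,354,752,000 bytes.
Track C: 200,000 × 240 × 4 × 2 = 384,000,000 bytes.
Track D: 48,000 × 240 × 4 × 6 = 276,480,000 bytes.
Track E: 352,800 × 240 × 2 × 8 = 1,354,752,000 bytes.
Total = 4,475,904,000 bytes = 4.5 GB.

4.5 GB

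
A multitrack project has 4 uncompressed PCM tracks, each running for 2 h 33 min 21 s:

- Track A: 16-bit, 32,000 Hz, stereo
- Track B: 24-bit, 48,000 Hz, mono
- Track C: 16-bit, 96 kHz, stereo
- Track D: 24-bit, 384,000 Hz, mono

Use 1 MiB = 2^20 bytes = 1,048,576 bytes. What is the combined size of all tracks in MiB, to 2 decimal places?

15864.76 MiB

2 h 33 min 21 s = 9,201 s.
Track A: 32,000 × 9,201 × 2 × 2 = 1,177,728,000 bytes.
Track B: 48,000 × 9,201 × 3 × 1 = 1,324,944,000 bytes.
Track C: 96,000 × 9,201 × 2 × 2 = 3,533,184,000 bytes.
Track D: 384,000 × 9,201 × 3 × 1 = 10,599,552,000 bytes.
Total = 16,635,408,000 bytes = 15864.76 MiB.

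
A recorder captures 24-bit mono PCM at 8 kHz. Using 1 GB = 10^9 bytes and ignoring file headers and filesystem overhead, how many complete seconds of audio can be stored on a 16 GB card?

Uncompressed byte rate = 8,000 × 3 × 1 = 24,000 bytes/s.
Capacity = 16 × 1,000,000,000 = 16,000,000,000 bytes.
16,000,000,000 / 24,000 ≈ 666666.67 s → 666,666 seconds.

666,666 seconds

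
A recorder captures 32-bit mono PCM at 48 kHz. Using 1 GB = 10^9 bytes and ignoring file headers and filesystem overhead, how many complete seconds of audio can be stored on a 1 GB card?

5,208 seconds

Uncompressed byte rate = 48,000 × 4 × 1 = 192,000 bytes/s.
Capacity = 1 × 1,000,000,000 = 1,000,000,000 bytes.
1,000,000,000 / 192,000 ≈ 5208.33 s → 5,208 seconds.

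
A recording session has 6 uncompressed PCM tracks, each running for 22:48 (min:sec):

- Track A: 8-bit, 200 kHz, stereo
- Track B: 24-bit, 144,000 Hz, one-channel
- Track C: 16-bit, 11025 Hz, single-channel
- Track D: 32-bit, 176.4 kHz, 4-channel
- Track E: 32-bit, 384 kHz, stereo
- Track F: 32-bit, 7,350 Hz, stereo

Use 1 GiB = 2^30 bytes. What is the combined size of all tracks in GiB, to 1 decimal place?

22:48 (min:sec) = 1,368 s.
Track A: 200,000 × 1,368 × 1 × 2 = 547,200,000 bytes.
Track B: 144,000 × 1,368 × 3 × 1 = 590,976,000 bytes.
Track C: 11,025 × 1,368 × 2 × 1 = 30,164,400 bytes.
Track D: 176,400 × 1,368 × 4 × 4 = 3,861,043,200 bytes.
Track E: 384,000 × 1,368 × 4 × 2 = 4,202,496,000 bytes.
Track F: 7,350 × 1,368 × 4 × 2 = 80,438,400 bytes.
Total = 9,312,318,000 bytes = 8.7 GiB.

8.7 GiB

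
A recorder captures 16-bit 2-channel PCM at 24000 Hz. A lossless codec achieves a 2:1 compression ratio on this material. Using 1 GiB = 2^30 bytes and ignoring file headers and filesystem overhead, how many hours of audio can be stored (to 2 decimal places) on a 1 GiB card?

Uncompressed byte rate = 24,000 × 2 × 2 = 96,000 bytes/s.
After 2:1 compression, effective rate ≈ 48000 bytes/s.
Capacity = 1 × 1,073,741,824 = 1,073,741,824 bytes.
1,073,741,824 / effective rate ≈ 22369.62 s → 6.21 hours.

6.21 hours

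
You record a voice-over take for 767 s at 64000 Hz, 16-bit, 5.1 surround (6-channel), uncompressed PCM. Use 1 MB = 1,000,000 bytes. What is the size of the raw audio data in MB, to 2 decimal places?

589.06 MB

Bytes = 64,000 samples/s × 767 s × 2 bytes/sample × 6 ch = 589,056,000 bytes.
589,056,000 / 1,000,000 = 589.06 MB.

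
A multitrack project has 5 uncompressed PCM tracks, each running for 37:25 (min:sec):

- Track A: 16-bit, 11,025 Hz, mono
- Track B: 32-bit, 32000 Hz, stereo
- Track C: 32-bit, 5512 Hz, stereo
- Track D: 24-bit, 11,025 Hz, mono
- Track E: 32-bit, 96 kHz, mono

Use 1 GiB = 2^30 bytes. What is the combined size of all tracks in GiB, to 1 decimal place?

1.5 GiB

37:25 (min:sec) = 2,245 s.
Track A: 11,025 × 2,245 × 2 × 1 = 49,502,250 bytes.
Track B: 32,000 × 2,245 × 4 × 2 = 574,720,000 bytes.
Track C: 5,512 × 2,245 × 4 × 2 = 98,995,520 bytes.
Track D: 11,025 × 2,245 × 3 × 1 = 74,253,375 bytes.
Track E: 96,000 × 2,245 × 4 × 1 = 862,080,000 bytes.
Total = 1,659,551,145 bytes = 1.5 GiB.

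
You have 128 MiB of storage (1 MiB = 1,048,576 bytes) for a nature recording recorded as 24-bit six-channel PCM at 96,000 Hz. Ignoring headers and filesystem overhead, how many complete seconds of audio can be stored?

Uncompressed byte rate = 96,000 × 3 × 6 = 1,728,000 bytes/s.
Capacity = 128 × 1,048,576 = 134,217,728 bytes.
134,217,728 / 1,728,000 ≈ 77.67 s → 77 seconds.

77 seconds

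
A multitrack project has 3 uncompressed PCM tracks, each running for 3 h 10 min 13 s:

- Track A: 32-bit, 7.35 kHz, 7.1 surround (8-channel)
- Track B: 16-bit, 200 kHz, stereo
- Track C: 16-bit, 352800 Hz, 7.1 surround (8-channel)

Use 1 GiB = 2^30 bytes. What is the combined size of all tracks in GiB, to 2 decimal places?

3 h 10 min 13 s = 11,413 s.
Track A: 7,350 × 11,413 × 4 × 8 = 2,684,337,600 bytes.
Track B: 200,000 × 11,413 × 2 × 2 = 9,130,400,000 bytes.
Track C: 352,800 × 11,413 × 2 × 8 = 64,424,102,400 bytes.
Total = 76,238,840,000 bytes = 71.00 GiB.

71.00 GiB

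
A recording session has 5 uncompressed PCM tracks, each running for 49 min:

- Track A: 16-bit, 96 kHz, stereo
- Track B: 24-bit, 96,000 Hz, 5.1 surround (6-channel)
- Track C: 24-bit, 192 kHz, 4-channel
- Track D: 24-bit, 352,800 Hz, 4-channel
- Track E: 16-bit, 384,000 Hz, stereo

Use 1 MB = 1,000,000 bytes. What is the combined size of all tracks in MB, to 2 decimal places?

49 min = 2,940 s.
Track A: 96,000 × 2,940 × 2 × 2 = 1,128,960,000 bytes.
Track B: 96,000 × 2,940 × 3 × 6 = 5,080,320,000 bytes.
Track C: 192,000 × 2,940 × 3 × 4 = 6,773,760,000 bytes.
Track D: 352,800 × 2,940 × 3 × 4 = 12,446,784,000 bytes.
Track E: 384,000 × 2,940 × 2 × 2 = 4,515,840,000 bytes.
Total = 29,945,664,000 bytes = 29945.66 MB.

29945.66 MB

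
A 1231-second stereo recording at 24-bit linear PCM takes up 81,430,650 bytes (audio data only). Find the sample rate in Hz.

11,025 Hz

Bytes = sample_rate × seconds × bytes_per_sample × channels.
sample_rate = 81,430,650 / (1,231 × 3 × 2) = 81,430,650 / 7,386 = 11,025 Hz.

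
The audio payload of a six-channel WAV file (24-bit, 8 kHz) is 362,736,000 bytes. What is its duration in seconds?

2,519 seconds

Byte rate = 8,000 × 3 × 6 = 144,000 bytes/s.
Duration = 362,736,000 / 144,000 = 2,519 s.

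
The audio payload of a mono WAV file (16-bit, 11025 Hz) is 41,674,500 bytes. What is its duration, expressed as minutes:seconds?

31:30

Byte rate = 11,025 × 2 × 1 = 22,050 bytes/s.
Duration = 41,674,500 / 22,050 = 1,890 s.
1,890 s = 31:30.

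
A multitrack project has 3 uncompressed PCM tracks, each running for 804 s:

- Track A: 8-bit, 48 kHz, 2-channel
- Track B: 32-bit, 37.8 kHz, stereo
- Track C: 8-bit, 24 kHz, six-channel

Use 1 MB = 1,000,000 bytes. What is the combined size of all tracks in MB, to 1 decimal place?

436.1 MB

Track A: 48,000 × 804 × 1 × 2 = 77,184,000 bytes.
Track B: 37,800 × 804 × 4 × 2 = 243,129,600 bytes.
Track C: 24,000 × 804 × 1 × 6 = 115,776,000 bytes.
Total = 436,089,600 bytes = 436.1 MB.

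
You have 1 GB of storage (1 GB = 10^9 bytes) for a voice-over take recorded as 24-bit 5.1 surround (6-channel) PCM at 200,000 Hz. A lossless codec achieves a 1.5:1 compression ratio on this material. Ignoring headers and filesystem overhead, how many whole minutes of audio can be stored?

6 minutes

Uncompressed byte rate = 200,000 × 3 × 6 = 3,600,000 bytes/s.
After 1.5:1 compression, effective rate ≈ 2400000 bytes/s.
Capacity = 1 × 1,000,000,000 = 1,000,000,000 bytes.
1,000,000,000 / effective rate ≈ 416.67 s → 6 minutes.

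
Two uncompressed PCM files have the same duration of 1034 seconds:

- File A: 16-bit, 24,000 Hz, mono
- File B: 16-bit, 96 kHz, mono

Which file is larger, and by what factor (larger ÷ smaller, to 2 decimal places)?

File B, by a factor of 4.00

File A: 24,000 × 2 × 1 = 48,000 bytes/s.
File B: 96,000 × 2 × 1 = 192,000 bytes/s.
File B is larger; ratio = 198,528,000 / 49,632,000 = 4.00.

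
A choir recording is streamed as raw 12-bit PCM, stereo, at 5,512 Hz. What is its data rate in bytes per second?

Bit rate = 5,512 × 12 × 2 = 132,288 bits/s.
132,288 / 8 = 16,536 bytes/s.

16,536 bytes/s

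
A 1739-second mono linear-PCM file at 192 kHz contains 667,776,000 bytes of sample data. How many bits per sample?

16 bits

Bytes per sample = 667,776,000 / (192,000 × 1,739 × 1) = 667,776,000 / 333,888,000 = 2.
Bit depth = 2 × 8 = 16 bits.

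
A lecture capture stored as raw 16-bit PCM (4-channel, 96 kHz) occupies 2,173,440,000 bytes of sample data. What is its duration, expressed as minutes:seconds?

47:10

Byte rate = 96,000 × 2 × 4 = 768,000 bytes/s.
Duration = 2,173,440,000 / 768,000 = 2,830 s.
2,830 s = 47:10.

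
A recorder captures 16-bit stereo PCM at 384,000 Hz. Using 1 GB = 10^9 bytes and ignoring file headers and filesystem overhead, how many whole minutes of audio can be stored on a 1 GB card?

Uncompressed byte rate = 384,000 × 2 × 2 = 1,536,000 bytes/s.
Capacity = 1 × 1,000,000,000 = 1,000,000,000 bytes.
1,000,000,000 / 1,536,000 ≈ 651.04 s → 10 minutes.

10 minutes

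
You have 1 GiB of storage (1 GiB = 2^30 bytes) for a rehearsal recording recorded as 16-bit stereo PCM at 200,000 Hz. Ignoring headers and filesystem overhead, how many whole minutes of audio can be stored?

Uncompressed byte rate = 200,000 × 2 × 2 = 800,000 bytes/s.
Capacity = 1 × 1,073,741,824 = 1,073,741,824 bytes.
1,073,741,824 / 800,000 ≈ 1342.18 s → 22 minutes.

22 minutes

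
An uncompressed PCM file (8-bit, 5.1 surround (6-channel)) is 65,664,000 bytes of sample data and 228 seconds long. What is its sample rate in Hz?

Bytes = sample_rate × seconds × bytes_per_sample × channels.
sample_rate = 65,664,000 / (228 × 1 × 6) = 65,664,000 / 1,368 = 48,000 Hz.

48,000 Hz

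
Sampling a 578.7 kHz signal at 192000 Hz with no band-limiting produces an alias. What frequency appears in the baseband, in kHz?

Nyquist = 192,000/2 = 96,000 Hz; 578,700 Hz exceeds it.
Alias = |578,700 − 3×192,000| = |578,700 − 576,000| = 2,700 Hz = 2.7 kHz.

2.7 kHz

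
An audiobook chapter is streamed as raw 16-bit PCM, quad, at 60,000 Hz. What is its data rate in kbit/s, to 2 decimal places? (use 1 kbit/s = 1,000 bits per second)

3840.00 kbit/s

Bit rate = 60,000 × 16 × 4 = 3,840,000 bits/s.
= 3840.00 kbit/s.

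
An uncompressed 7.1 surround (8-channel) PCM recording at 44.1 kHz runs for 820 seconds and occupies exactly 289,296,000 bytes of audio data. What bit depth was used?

Bytes per sample = 289,296,000 / (44,100 × 820 × 8) = 289,296,000 / 289,296,000 = 1.
Bit depth = 1 × 8 = 8 bits.

8 bits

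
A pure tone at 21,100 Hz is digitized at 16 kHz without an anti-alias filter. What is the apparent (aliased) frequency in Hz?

Nyquist = 16,000/2 = 8,000 Hz; 21,100 Hz exceeds it.
Alias = |21,100 − 1×16,000| = |21,100 − 16,000| = 5,100 Hz.

5,100 Hz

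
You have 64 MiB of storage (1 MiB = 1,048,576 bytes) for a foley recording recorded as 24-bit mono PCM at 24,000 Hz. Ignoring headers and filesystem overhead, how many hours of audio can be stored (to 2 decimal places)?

Uncompressed byte rate = 24,000 × 3 × 1 = 72,000 bytes/s.
Capacity = 64 × 1,048,576 = 67,108,864 bytes.
67,108,864 / 72,000 ≈ 932.07 s → 0.26 hours.

0.26 hours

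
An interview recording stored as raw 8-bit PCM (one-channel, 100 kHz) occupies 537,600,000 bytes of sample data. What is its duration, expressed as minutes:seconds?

Byte rate = 100,000 × 1 × 1 = 100,000 bytes/s.
Duration = 537,600,000 / 100,000 = 5,376 s.
5,376 s = 89:36.

89:36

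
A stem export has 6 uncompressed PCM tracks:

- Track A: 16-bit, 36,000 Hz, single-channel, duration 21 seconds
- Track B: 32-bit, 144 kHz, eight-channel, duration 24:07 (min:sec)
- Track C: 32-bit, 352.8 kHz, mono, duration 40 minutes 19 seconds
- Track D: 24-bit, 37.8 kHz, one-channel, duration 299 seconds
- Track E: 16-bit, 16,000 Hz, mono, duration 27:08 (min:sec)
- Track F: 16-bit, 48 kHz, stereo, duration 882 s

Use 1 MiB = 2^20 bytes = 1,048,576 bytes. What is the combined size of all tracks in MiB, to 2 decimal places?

Track A: 36,000 × 21 × 2 × 1 = 1,512,000 bytes.
Track B: 24:07 (min:sec) = 1,447 s; 144,000 × 1,447 × 4 × 8 = 6,667,776,000 bytes.
Track C: 40 minutes 19 seconds = 2,419 s; 352,800 × 2,419 × 4 × 1 = 3,413,692,800 bytes.
Track D: 37,800 × 299 × 3 × 1 = 33,906,600 bytes.
Track E: 27:08 (min:sec) = 1,628 s; 16,000 × 1,628 × 2 × 1 = 52,096,000 bytes.
Track F: 48,000 × 882 × 2 × 2 = 169,344,000 bytes.
Total = 10,338,327,400 bytes = 9859.40 MiB.

9859.40 MiB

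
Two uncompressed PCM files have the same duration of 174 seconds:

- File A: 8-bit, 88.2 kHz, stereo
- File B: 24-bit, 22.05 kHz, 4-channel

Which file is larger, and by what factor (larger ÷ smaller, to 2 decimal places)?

File B, by a factor of 1.50

File A: 88,200 × 1 × 2 = 176,400 bytes/s.
File B: 22,050 × 3 × 4 = 264,600 bytes/s.
File B is larger; ratio = 46,040,400 / 30,693,600 = 1.50.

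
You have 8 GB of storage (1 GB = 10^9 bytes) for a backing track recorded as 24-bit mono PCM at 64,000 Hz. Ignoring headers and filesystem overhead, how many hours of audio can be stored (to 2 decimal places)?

11.57 hours

Uncompressed byte rate = 64,000 × 3 × 1 = 192,000 bytes/s.
Capacity = 8 × 1,000,000,000 = 8,000,000,000 bytes.
8,000,000,000 / 192,000 ≈ 41666.67 s → 11.57 hours.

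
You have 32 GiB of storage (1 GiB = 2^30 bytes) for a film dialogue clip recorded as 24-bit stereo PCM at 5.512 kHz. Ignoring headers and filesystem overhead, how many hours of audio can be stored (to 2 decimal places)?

288.59 hours

Uncompressed byte rate = 5,512 × 3 × 2 = 33,072 bytes/s.
Capacity = 32 × 1,073,741,824 = 34,359,738,368 bytes.
34,359,738,368 / 33,072 ≈ 1038937.42 s → 288.59 hours.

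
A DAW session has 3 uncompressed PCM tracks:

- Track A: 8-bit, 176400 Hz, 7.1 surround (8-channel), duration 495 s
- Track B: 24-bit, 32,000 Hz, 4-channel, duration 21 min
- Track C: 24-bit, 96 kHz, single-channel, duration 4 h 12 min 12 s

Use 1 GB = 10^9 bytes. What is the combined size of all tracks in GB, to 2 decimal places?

Track A: 176,400 × 495 × 1 × 8 = 698,544,000 bytes.
Track B: 21 min = 1,260 s; 32,000 × 1,260 × 3 × 4 = 483,840,000 bytes.
Track C: 4 h 12 min 12 s = 15,132 s; 96,000 × 15,132 × 3 × 1 = 4,358,016,000 bytes.
Total = 5,540,400,000 bytes = 5.54 GB.

5.54 GB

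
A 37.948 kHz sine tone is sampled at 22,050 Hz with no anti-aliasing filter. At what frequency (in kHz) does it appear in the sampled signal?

6.152 kHz

Nyquist = 22,050/2 = 11,025 Hz; 37,948 Hz exceeds it.
Alias = |37,948 − 2×22,050| = |37,948 − 44,100| = 6,152 Hz = 6.152 kHz.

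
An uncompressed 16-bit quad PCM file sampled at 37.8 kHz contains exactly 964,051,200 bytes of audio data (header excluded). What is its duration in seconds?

3,188 seconds

Byte rate = 37,800 × 2 × 4 = 302,400 bytes/s.
Duration = 964,051,200 / 302,400 = 3,188 s.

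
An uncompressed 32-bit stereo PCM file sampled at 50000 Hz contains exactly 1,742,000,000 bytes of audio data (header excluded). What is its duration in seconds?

4,355 seconds

Byte rate = 50,000 × 4 × 2 = 400,000 bytes/s.
Duration = 1,742,000,000 / 400,000 = 4,355 s.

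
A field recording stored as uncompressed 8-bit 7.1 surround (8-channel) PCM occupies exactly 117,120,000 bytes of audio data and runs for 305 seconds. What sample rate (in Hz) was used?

48,000 Hz

Bytes = sample_rate × seconds × bytes_per_sample × channels.
sample_rate = 117,120,000 / (305 × 1 × 8) = 117,120,000 / 2,440 = 48,000 Hz.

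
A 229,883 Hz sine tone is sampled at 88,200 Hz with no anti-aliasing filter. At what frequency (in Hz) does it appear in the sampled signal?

34,717 Hz

Nyquist = 88,200/2 = 44,100 Hz; 229,883 Hz exceeds it.
Alias = |229,883 − 3×88,200| = |229,883 − 264,600| = 34,717 Hz.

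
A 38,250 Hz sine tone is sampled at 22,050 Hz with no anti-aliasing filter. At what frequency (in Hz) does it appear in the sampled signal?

5,850 Hz

Nyquist = 22,050/2 = 11,025 Hz; 38,250 Hz exceeds it.
Alias = |38,250 − 2×22,050| = |38,250 − 44,100| = 5,850 Hz.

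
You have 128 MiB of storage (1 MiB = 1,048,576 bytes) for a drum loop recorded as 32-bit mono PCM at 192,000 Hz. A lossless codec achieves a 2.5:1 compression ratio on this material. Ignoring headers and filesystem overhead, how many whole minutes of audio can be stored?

Uncompressed byte rate = 192,000 × 4 × 1 = 768,000 bytes/s.
After 2.5:1 compression, effective rate ≈ 307200 bytes/s.
Capacity = 128 × 1,048,576 = 134,217,728 bytes.
134,217,728 / effective rate ≈ 436.91 s → 7 minutes.

7 minutes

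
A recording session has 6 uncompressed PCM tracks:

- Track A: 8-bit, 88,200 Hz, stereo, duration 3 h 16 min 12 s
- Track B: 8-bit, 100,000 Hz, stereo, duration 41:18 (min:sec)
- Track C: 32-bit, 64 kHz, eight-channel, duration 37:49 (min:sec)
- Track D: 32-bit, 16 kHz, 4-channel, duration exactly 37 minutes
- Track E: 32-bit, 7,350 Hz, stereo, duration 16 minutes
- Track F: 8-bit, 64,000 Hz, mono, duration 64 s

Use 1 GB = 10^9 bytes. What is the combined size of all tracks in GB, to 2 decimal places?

7.85 GB

Track A: 3 h 16 min 12 s = 11,772 s; 88,200 × 11,772 × 1 × 2 = 2,076,580,800 bytes.
Track B: 41:18 (min:sec) = 2,478 s; 100,000 × 2,478 × 1 × 2 = 495,600,000 bytes.
Track C: 37:49 (min:sec) = 2,269 s; 64,000 × 2,269 × 4 × 8 = 4,646,912,000 bytes.
Track D: exactly 37 minutes = 2,220 s; 16,000 × 2,220 × 4 × 4 = 568,320,000 bytes.
Track E: 16 minutes = 960 s; 7,350 × 960 × 4 × 2 = 56,448,000 bytes.
Track F: 64,000 × 64 × 1 × 1 = 4,096,000 bytes.
Total = 7,847,956,800 bytes = 7.85 GB.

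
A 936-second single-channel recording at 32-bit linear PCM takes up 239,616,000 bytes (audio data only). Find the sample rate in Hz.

64,000 Hz

Bytes = sample_rate × seconds × bytes_per_sample × channels.
sample_rate = 239,616,000 / (936 × 4 × 1) = 239,616,000 / 3,744 = 64,000 Hz.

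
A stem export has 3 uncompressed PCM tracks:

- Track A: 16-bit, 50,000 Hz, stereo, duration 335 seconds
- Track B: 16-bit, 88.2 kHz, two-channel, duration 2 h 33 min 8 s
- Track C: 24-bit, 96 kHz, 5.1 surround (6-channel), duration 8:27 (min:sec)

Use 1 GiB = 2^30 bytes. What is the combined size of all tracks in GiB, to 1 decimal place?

3.9 GiB

Track A: 50,000 × 335 × 2 × 2 = 67,000,000 bytes.
Track B: 2 h 33 min 8 s = 9,188 s; 88,200 × 9,188 × 2 × 2 = 3,241,526,400 bytes.
Track C: 8:27 (min:sec) = 507 s; 96,000 × 507 × 3 × 6 = 876,096,000 bytes.
Total = 4,184,622,400 bytes = 3.9 GiB.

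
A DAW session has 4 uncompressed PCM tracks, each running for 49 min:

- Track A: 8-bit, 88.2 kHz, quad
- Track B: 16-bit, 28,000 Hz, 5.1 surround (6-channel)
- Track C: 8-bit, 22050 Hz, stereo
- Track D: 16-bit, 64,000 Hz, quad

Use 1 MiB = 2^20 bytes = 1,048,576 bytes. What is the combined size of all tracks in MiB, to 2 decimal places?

49 min = 2,940 s.
Track A: 88,200 × 2,940 × 1 × 4 = 1,037,232,000 bytes.
Track B: 28,000 × 2,940 × 2 × 6 = 987,840,000 bytes.
Track C: 22,050 × 2,940 × 1 × 2 = 129,654,000 bytes.
Track D: 64,000 × 2,940 × 2 × 4 = 1,505,280,000 bytes.
Total = 3,660,006,000 bytes = 3490.45 MiB.

3490.45 MiB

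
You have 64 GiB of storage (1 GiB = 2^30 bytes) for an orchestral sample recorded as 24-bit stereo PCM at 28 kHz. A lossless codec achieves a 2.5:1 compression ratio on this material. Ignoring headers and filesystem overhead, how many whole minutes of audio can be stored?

Uncompressed byte rate = 28,000 × 3 × 2 = 168,000 bytes/s.
After 2.5:1 compression, effective rate ≈ 67200 bytes/s.
Capacity = 64 × 1,073,741,824 = 68,719,476,736 bytes.
68,719,476,736 / effective rate ≈ 1022611.26 s → 17,043 minutes.

17,043 minutes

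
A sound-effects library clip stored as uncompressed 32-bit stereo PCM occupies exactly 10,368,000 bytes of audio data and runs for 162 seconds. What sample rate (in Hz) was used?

8,000 Hz

Bytes = sample_rate × seconds × bytes_per_sample × channels.
sample_rate = 10,368,000 / (162 × 4 × 2) = 10,368,000 / 1,296 = 8,000 Hz.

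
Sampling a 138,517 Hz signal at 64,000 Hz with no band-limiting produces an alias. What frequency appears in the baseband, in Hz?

10,517 Hz

Nyquist = 64,000/2 = 32,000 Hz; 138,517 Hz exceeds it.
Alias = |138,517 − 2×64,000| = |138,517 − 128,000| = 10,517 Hz.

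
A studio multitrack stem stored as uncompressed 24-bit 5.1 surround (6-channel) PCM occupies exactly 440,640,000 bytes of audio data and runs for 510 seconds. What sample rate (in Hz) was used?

48,000 Hz

Bytes = sample_rate × seconds × bytes_per_sample × channels.
sample_rate = 440,640,000 / (510 × 3 × 6) = 440,640,000 / 9,180 = 48,000 Hz.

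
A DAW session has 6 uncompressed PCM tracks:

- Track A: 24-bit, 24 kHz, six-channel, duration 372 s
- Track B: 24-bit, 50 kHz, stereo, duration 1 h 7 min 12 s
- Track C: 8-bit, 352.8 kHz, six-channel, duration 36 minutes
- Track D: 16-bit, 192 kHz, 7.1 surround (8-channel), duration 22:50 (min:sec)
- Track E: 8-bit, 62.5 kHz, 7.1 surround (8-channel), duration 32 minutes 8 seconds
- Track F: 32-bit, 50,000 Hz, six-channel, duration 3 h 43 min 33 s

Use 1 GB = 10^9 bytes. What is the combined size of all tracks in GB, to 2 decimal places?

Track A: 24,000 × 372 × 3 × 6 = 160,704,000 bytes.
Track B: 1 h 7 min 12 s = 4,032 s; 50,000 × 4,032 × 3 × 2 = 1,209,600,000 bytes.
Track C: 36 minutes = 2,160 s; 352,800 × 2,160 × 1 × 6 = 4,572,288,000 bytes.
Track D: 22:50 (min:sec) = 1,370 s; 192,000 × 1,370 × 2 × 8 = 4,208,640,000 bytes.
Track E: 32 minutes 8 seconds = 1,928 s; 62,500 × 1,928 × 1 × 8 = 964,000,000 bytes.
Track F: 3 h 43 min 33 s = 13,413 s; 50,000 × 13,413 × 4 × 6 = 16,095,600,000 bytes.
Total = 27,210,832,000 bytes = 27.21 GB.

27.21 GB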